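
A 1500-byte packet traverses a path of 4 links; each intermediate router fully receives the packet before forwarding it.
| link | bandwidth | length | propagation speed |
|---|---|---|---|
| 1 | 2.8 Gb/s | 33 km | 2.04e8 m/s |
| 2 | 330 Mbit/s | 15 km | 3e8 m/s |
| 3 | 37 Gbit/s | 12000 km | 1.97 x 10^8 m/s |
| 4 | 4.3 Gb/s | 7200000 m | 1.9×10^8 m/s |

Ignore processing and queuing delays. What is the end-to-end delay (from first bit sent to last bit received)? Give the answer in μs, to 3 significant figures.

L = 1500 × 8 = 12000 bits.
Transmission delays (L/R per hop): 4.28571, 36.3636, 0.324324, 2.7907 μs; sum = 43.7644 μs.
Propagation delays (d/s per hop): 161.765, 50, 60913.7, 37894.7 μs; sum = 99020.2 μs.
End-to-end = 99100 μs.

99100 μs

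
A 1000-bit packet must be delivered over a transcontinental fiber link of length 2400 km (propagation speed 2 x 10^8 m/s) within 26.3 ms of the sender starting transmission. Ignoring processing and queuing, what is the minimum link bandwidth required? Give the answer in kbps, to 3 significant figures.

69.9 kbps

Propagation delay = 2400000 / 200000000 = 12 ms.
Transmission budget = 26.3 − 12 = 14.3 ms.
R ≥ L / t_tx = 1000 bits / 0.0143 s = 69.9 kbps.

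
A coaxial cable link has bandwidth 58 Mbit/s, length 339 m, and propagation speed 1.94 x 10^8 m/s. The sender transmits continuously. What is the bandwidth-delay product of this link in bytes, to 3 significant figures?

12.7 bytes

Propagation delay = 339 / 194000000 = 1.74742e-06 s.
BDP = R × t_prop = 58000000 × 1.74742e-06 = 101.351 bits.
In bytes: 101.351/8 = 12.7 bytes.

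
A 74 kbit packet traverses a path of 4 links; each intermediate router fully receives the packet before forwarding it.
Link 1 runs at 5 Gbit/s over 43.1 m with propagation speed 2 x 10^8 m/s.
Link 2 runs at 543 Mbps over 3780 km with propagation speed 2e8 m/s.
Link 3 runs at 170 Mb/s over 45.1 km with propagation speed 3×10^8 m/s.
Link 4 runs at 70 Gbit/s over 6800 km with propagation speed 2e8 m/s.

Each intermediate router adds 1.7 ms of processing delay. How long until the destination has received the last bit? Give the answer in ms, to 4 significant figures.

58.74 ms

L = 74000 bits.
Transmission delays (L/R per hop): 0.0148, 0.13628, 0.435294, 0.00105714 ms; sum = 0.587431 ms.
Propagation delays (d/s per hop): 0.0002155, 18.9, 0.150333, 34 ms; sum = 53.0505 ms.
Processing at 3 router(s): 3 × 1.7 ms = 5.1 ms.
End-to-end = 58.74 ms.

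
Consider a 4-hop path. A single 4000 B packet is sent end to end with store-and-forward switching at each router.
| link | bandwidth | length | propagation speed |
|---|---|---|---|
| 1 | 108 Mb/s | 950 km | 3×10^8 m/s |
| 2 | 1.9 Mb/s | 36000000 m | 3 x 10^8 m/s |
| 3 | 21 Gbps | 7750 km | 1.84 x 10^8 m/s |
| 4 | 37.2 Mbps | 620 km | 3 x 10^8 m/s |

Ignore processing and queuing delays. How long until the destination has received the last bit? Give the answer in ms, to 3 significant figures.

L = 4000 × 8 = 32000 bits.
Transmission delays (L/R per hop): 0.296296, 16.8421, 0.00152381, 0.860215 ms; sum = 18.0001 ms.
Propagation delays (d/s per hop): 3.16667, 120, 42.1196, 2.06667 ms; sum = 167.353 ms.
End-to-end = 185 ms.

185 ms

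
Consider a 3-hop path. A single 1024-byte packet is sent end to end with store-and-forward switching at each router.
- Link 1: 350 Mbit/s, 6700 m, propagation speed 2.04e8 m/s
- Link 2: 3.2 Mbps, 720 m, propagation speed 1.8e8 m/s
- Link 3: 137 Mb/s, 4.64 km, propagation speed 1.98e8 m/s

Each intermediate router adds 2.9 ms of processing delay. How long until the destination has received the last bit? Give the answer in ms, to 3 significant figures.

8.50 ms

L = 1024 × 8 = 8192 bits.
Transmission delays (L/R per hop): 0.0234057, 2.56, 0.0597956 ms; sum = 2.6432 ms.
Propagation delays (d/s per hop): 0.0328431, 0.004, 0.0234343 ms; sum = 0.0602775 ms.
Processing at 2 router(s): 2 × 2.9 ms = 5.8 ms.
End-to-end = 8.50 ms.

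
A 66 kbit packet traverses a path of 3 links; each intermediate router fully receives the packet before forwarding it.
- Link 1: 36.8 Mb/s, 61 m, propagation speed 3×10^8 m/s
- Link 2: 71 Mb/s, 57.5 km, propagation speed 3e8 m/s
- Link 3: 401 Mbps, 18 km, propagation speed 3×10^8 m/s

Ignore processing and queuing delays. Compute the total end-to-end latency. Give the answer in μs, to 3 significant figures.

L = 66000 bits.
Transmission delays (L/R per hop): 1793.48, 929.577, 164.589 μs; sum = 2887.64 μs.
Propagation delays (d/s per hop): 0.203333, 191.667, 60 μs; sum = 251.87 μs.
End-to-end = 3140 μs.

3140 μs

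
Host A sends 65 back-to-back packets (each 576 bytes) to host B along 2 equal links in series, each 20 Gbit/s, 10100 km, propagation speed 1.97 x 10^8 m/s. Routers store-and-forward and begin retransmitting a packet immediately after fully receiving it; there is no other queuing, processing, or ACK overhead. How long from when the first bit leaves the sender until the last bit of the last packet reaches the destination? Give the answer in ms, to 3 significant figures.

103 ms

Per-hop transmission t_tx = L/R = 4608/20000000000 = 0.0002304 ms.
Per-hop propagation t_prop = 10100000/197000000 = 51.269 ms.
Pipeline fill: first packet needs 2·t_tx to clear all hops; remaining 64 packets each add one t_tx.
Total = (2+65-1)·t_tx + 2·t_prop = 66·0.0002304 + 2·51.269 = 103 ms.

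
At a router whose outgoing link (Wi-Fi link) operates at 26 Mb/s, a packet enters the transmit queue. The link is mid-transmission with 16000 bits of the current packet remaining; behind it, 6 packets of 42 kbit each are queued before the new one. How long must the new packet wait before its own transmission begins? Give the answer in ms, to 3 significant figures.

Each queued packet: L/R = 42000/26000000 = 1.61538 ms.
6 queued → 9.69231 ms.
Plus remaining 16000 bits of current packet: 0.615385 ms.
Queuing delay = 10.3 ms.

10.3 ms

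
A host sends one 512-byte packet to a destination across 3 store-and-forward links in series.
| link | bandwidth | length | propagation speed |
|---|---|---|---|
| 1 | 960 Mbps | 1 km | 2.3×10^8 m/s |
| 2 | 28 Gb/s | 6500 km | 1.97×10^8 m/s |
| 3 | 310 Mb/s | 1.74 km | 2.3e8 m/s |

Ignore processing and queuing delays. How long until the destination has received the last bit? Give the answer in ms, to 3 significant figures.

L = 512 × 8 = 4096 bits.
Transmission delays (L/R per hop): 0.00426667, 0.000146286, 0.0132129 ms; sum = 0.0176259 ms.
Propagation delays (d/s per hop): 0.00434783, 32.9949, 0.00756522 ms; sum = 33.0068 ms.
End-to-end = 33.0 ms.

33.0 ms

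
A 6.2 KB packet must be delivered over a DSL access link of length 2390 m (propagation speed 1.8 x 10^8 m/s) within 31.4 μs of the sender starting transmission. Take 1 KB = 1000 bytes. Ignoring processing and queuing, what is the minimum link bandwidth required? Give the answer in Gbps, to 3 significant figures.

L = 49600 bits.
Propagation delay = 2390 / 180000000 = 13.2778 μs.
Transmission budget = 31.4 − 13.2778 = 18.1222 μs.
R ≥ L / t_tx = 49600 bits / 1.81222e-05 s = 2.74 Gbps.

2.74 Gbps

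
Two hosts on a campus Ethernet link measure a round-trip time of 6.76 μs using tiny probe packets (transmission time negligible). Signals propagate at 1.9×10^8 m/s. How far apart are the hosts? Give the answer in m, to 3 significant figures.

One-way propagation = RTT/2 = 3.38 μs.
d = s × t = 190000000 × 3.38e-06 = 642 m.

642 m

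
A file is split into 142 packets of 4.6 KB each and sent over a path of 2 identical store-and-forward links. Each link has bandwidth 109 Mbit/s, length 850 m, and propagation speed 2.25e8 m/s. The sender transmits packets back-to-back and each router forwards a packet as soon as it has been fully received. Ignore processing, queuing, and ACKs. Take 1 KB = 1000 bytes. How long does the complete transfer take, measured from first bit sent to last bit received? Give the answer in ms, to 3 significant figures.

48.3 ms

Per-hop transmission t_tx = L/R = 36800/109000000 = 0.337615 ms.
Per-hop propagation t_prop = 850/225000000 = 0.00377778 ms.
Pipeline fill: first packet needs 2·t_tx to clear all hops; remaining 141 packets each add one t_tx.
Total = (2+142-1)·t_tx + 2·t_prop = 143·0.337615 + 2·0.00377778 = 48.3 ms.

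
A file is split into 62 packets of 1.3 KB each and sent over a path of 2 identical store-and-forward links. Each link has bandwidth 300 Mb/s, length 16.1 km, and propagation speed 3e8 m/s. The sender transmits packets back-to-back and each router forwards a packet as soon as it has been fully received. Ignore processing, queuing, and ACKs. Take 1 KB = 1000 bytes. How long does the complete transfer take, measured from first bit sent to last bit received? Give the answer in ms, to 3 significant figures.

Per-hop transmission t_tx = L/R = 10400/300000000 = 0.0346667 ms.
Per-hop propagation t_prop = 16100/300000000 = 0.0536667 ms.
Pipeline fill: first packet needs 2·t_tx to clear all hops; remaining 61 packets each add one t_tx.
Total = (2+62-1)·t_tx + 2·t_prop = 63·0.0346667 + 2·0.0536667 = 2.29 ms.

2.29 ms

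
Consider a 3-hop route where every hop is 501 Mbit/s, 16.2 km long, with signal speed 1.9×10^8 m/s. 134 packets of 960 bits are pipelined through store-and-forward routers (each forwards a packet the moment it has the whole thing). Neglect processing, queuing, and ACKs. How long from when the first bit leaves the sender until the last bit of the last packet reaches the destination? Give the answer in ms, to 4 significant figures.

Per-hop transmission t_tx = L/R = 960/501000000 = 0.00191617 ms.
Per-hop propagation t_prop = 16200/190000000 = 0.0852632 ms.
Pipeline fill: first packet needs 3·t_tx to clear all hops; remaining 133 packets each add one t_tx.
Total = (3+134-1)·t_tx + 3·t_prop = 136·0.00191617 + 3·0.0852632 = 0.5164 ms.

0.5164 ms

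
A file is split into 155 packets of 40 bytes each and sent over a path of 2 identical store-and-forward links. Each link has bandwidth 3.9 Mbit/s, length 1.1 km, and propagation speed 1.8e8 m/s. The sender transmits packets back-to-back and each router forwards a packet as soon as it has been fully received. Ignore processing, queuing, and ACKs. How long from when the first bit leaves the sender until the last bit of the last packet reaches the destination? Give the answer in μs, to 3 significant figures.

Per-hop transmission t_tx = L/R = 320/3900000 = 82.0513 μs.
Per-hop propagation t_prop = 1100/180000000 = 6.11111 μs.
Pipeline fill: first packet needs 2·t_tx to clear all hops; remaining 154 packets each add one t_tx.
Total = (2+155-1)·t_tx + 2·t_prop = 156·82.0513 + 2·6.11111 = 12800 μs.

12800 μs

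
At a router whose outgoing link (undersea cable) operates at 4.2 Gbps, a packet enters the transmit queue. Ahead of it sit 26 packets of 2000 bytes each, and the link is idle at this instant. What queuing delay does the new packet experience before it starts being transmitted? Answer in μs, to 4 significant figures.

99.05 μs

Each queued packet: L/R = 16000/4200000000 = 3.80952 μs.
26 queued → 99.0476 μs.
Queuing delay = 99.05 μs.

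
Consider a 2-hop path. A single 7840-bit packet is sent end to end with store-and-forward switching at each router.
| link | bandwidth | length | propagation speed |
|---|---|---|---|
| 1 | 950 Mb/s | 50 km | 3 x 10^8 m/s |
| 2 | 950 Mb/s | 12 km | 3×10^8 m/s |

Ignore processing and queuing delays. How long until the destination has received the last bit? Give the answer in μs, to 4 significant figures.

223.2 μs

Transmission delay per hop = L/R = 7840/950000000 = 8.25263 μs; 2 hops → 16.5053 μs.
Propagation delays (d/s per hop): 166.667, 40 μs; sum = 206.667 μs.
End-to-end = 223.2 μs.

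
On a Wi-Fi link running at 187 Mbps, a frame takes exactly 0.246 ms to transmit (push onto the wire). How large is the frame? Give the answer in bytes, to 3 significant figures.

5750 bytes

L = R × t_tx = 187000000 b/s × 0.000246 s = 46002 bits.
In bytes: 46002 / 8 = 5750 bytes.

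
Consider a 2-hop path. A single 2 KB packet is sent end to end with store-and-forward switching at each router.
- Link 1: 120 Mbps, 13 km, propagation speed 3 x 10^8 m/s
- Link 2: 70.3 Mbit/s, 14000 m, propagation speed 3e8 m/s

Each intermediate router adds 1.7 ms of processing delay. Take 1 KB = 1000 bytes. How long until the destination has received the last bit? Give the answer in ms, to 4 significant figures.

L = 16000 bits.
Transmission delays (L/R per hop): 0.133333, 0.227596 ms; sum = 0.360929 ms.
Propagation delays (d/s per hop): 0.0433333, 0.0466667 ms; sum = 0.09 ms.
Processing at 1 router(s): 1 × 1.7 ms = 1.7 ms.
End-to-end = 2.151 ms.

2.151 ms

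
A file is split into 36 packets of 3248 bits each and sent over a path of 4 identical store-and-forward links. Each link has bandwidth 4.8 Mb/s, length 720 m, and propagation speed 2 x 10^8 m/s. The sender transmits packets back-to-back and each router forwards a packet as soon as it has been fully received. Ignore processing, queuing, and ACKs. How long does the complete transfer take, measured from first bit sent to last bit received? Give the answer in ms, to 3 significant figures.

26.4 ms

Per-hop transmission t_tx = L/R = 3248/4800000 = 0.676667 ms.
Per-hop propagation t_prop = 720/200000000 = 0.0036 ms.
Pipeline fill: first packet needs 4·t_tx to clear all hops; remaining 35 packets each add one t_tx.
Total = (4+36-1)·t_tx + 4·t_prop = 39·0.676667 + 4·0.0036 = 26.4 ms.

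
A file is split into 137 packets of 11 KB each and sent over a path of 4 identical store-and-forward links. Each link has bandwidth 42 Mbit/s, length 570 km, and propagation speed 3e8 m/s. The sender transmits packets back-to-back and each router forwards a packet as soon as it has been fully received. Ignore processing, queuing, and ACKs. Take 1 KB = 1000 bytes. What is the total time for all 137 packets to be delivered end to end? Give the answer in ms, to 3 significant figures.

301 ms

Per-hop transmission t_tx = L/R = 88000/42000000 = 2.09524 ms.
Per-hop propagation t_prop = 570000/300000000 = 1.9 ms.
Pipeline fill: first packet needs 4·t_tx to clear all hops; remaining 136 packets each add one t_tx.
Total = (4+137-1)·t_tx + 4·t_prop = 140·2.09524 + 4·1.9 = 301 ms.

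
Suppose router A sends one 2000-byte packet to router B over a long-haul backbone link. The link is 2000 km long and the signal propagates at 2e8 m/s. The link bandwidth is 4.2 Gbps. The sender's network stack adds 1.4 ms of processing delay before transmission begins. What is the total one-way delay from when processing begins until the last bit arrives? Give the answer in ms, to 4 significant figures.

L = 2000 × 8 = 16000 bits.
Transmission delay = L/R = 16000 / 4200000000 = 0.00380952 ms.
Propagation delay = d/s = 2000000 m / 200000000 m/s = 10 ms.
Plus processing delay 1.4 ms = 1.4 ms.
Total = 11.40 ms.

11.40 ms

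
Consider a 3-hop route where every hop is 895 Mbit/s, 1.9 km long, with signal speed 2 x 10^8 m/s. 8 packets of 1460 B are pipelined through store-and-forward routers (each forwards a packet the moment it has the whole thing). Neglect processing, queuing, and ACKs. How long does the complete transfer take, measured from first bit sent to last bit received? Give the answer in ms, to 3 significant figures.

Per-hop transmission t_tx = L/R = 11680/895000000 = 0.0130503 ms.
Per-hop propagation t_prop = 1900/200000000 = 0.0095 ms.
Pipeline fill: first packet needs 3·t_tx to clear all hops; remaining 7 packets each add one t_tx.
Total = (3+8-1)·t_tx + 3·t_prop = 10·0.0130503 + 3·0.0095 = 0.159 ms.

0.159 ms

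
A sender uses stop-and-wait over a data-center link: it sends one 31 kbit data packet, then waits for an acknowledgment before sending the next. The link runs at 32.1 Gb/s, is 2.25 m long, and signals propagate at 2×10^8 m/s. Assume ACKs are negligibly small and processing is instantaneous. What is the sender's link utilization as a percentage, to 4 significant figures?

97.72 %

t_tx = L/R = 31000/32100000000 = 9.65732e-07 s.
t_prop = 2.25/200000000 = 1.125e-08 s; RTT = 2.25e-08 s.
Cycle = t_tx + RTT = 9.88232e-07 s.
Utilization = t_tx / cycle = 9.65732e-07/9.88232e-07 = 97.72 %.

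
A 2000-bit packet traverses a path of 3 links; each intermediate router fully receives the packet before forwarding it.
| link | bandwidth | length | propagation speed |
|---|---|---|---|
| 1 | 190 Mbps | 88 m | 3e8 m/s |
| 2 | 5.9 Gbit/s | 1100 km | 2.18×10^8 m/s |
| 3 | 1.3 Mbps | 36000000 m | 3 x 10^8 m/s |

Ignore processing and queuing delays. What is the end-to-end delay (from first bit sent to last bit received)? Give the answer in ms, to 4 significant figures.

Transmission delays (L/R per hop): 0.0105263, 0.000338983, 1.53846 ms; sum = 1.54933 ms.
Propagation delays (d/s per hop): 0.000293333, 5.04587, 120 ms; sum = 125.046 ms.
End-to-end = 126.6 ms.

126.6 ms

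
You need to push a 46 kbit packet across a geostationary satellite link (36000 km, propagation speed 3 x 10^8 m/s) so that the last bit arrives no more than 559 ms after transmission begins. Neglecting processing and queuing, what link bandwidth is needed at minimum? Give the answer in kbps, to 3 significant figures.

105 kbps

Propagation delay = 36000000 / 300000000 = 120 ms.
Transmission budget = 559 − 120 = 439 ms.
R ≥ L / t_tx = 46000 bits / 0.439 s = 105 kbps.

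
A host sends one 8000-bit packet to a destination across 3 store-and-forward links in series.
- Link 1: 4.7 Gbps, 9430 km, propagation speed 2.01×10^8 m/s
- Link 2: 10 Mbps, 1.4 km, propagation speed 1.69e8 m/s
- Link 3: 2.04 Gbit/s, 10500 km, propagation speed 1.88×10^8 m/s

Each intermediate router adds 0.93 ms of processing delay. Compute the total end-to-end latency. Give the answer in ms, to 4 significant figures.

Transmission delays (L/R per hop): 0.00170213, 0.8, 0.00392157 ms; sum = 0.805624 ms.
Propagation delays (d/s per hop): 46.9154, 0.00828402, 55.8511 ms; sum = 102.775 ms.
Processing at 2 router(s): 2 × 0.93 ms = 1.86 ms.
End-to-end = 105.4 ms.

105.4 ms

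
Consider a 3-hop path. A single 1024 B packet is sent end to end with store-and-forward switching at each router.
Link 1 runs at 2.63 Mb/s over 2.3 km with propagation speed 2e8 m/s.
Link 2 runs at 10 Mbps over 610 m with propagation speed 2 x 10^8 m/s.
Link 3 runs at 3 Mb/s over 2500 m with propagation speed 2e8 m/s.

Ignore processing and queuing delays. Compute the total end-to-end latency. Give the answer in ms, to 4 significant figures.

L = 1024 × 8 = 8192 bits.
Transmission delays (L/R per hop): 3.11483, 0.8192, 2.73067 ms; sum = 6.6647 ms.
Propagation delays (d/s per hop): 0.0115, 0.00305, 0.0125 ms; sum = 0.02705 ms.
End-to-end = 6.692 ms.

6.692 ms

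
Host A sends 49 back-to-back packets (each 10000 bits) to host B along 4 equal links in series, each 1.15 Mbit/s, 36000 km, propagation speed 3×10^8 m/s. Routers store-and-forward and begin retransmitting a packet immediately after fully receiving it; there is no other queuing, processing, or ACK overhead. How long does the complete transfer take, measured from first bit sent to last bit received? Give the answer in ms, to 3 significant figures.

Per-hop transmission t_tx = L/R = 10000/1150000 = 8.69565 ms.
Per-hop propagation t_prop = 36000000/300000000 = 120 ms.
Pipeline fill: first packet needs 4·t_tx to clear all hops; remaining 48 packets each add one t_tx.
Total = (4+49-1)·t_tx + 4·t_prop = 52·8.69565 + 4·120 = 932 ms.

932 ms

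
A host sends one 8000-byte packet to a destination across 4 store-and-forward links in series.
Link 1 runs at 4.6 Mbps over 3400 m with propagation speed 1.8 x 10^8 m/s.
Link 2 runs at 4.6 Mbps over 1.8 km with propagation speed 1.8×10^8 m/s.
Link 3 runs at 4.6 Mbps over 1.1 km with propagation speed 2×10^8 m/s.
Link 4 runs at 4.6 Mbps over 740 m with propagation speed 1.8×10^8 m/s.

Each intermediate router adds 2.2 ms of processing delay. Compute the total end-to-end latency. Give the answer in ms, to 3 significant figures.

62.3 ms

L = 8000 × 8 = 64000 bits.
Transmission delay per hop = L/R = 64000/4600000 = 13.913 ms; 4 hops → 55.6522 ms.
Propagation delays (d/s per hop): 0.0188889, 0.01, 0.0055, 0.00411111 ms; sum = 0.0385 ms.
Processing at 3 router(s): 3 × 2.2 ms = 6.6 ms.
End-to-end = 62.3 ms.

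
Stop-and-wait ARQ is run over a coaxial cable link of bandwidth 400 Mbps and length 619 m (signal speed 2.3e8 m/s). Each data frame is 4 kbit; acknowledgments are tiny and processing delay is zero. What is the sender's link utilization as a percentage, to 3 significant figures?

65.0 %

t_tx = L/R = 4000/400000000 = 1e-05 s.
t_prop = 619/2.3e+08 = 2.6913e-06 s; RTT = 5.38261e-06 s.
Cycle = t_tx + RTT = 1.53826e-05 s.
Utilization = t_tx / cycle = 1e-05/1.53826e-05 = 65.0 %.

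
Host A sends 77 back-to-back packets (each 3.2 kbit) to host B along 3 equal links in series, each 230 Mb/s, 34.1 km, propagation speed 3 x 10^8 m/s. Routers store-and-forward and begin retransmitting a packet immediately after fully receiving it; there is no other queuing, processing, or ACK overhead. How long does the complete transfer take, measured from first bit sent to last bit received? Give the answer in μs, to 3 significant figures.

1440 μs

Per-hop transmission t_tx = L/R = 3200/230000000 = 13.913 μs.
Per-hop propagation t_prop = 34100/300000000 = 113.667 μs.
Pipeline fill: first packet needs 3·t_tx to clear all hops; remaining 76 packets each add one t_tx.
Total = (3+77-1)·t_tx + 3·t_prop = 79·13.913 + 3·113.667 = 1440 μs.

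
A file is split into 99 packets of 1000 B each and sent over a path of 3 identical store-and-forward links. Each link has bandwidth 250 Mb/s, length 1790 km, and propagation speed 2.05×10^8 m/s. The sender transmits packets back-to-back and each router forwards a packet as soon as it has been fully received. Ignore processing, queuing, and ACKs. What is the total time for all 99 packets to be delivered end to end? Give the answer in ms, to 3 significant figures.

Per-hop transmission t_tx = L/R = 8000/250000000 = 0.032 ms.
Per-hop propagation t_prop = 1790000/2.05e+08 = 8.73171 ms.
Pipeline fill: first packet needs 3·t_tx to clear all hops; remaining 98 packets each add one t_tx.
Total = (3+99-1)·t_tx + 3·t_prop = 101·0.032 + 3·8.73171 = 29.4 ms.

29.4 ms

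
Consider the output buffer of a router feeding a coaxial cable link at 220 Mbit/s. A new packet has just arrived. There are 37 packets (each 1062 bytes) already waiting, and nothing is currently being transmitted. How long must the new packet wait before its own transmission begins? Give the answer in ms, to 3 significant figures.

1.43 ms

Each queued packet: L/R = 8496/220000000 = 0.0386182 ms.
37 queued → 1.42887 ms.
Queuing delay = 1.43 ms.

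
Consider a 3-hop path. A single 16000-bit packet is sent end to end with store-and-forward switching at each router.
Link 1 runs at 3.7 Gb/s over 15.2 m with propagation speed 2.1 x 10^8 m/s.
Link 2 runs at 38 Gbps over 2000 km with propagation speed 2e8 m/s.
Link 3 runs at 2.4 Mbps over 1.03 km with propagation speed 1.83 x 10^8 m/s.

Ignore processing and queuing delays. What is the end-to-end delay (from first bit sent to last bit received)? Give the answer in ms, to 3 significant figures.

16.7 ms

Transmission delays (L/R per hop): 0.00432432, 0.000421053, 6.66667 ms; sum = 6.67141 ms.
Propagation delays (d/s per hop): 7.2381e-05, 10, 0.00562842 ms; sum = 10.0057 ms.
End-to-end = 16.7 ms.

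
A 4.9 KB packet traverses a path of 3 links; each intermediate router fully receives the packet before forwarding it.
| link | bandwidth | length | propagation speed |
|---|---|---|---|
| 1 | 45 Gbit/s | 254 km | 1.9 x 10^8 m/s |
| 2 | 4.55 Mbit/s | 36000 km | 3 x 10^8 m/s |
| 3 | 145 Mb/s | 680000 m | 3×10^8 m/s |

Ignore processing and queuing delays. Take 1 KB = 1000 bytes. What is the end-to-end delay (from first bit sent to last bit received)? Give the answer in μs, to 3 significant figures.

132000 μs

L = 39200 bits.
Transmission delays (L/R per hop): 0.871111, 8615.38, 270.345 μs; sum = 8886.6 μs.
Propagation delays (d/s per hop): 1336.84, 120000, 2266.67 μs; sum = 123604 μs.
End-to-end = 132000 μs.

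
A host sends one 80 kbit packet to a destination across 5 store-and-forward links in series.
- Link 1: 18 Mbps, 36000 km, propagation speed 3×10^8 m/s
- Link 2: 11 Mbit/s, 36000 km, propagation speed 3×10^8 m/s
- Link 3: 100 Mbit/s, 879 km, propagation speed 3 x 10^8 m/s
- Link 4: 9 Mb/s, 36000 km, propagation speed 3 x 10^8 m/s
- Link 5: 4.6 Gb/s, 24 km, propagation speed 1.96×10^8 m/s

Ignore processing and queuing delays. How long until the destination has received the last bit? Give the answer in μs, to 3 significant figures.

384000 μs

L = 80000 bits.
Transmission delays (L/R per hop): 4444.44, 7272.73, 800, 8888.89, 17.3913 μs; sum = 21423.5 μs.
Propagation delays (d/s per hop): 120000, 120000, 2930, 120000, 122.449 μs; sum = 363052 μs.
End-to-end = 384000 μs.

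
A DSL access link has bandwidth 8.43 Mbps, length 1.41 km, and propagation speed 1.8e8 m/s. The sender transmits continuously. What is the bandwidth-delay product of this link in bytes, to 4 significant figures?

Propagation delay = 1410 / 180000000 = 7.83333e-06 s.
BDP = R × t_prop = 8430000 × 7.83333e-06 = 66.035 bits.
In bytes: 66.035/8 = 8.254 bytes.

8.254 bytes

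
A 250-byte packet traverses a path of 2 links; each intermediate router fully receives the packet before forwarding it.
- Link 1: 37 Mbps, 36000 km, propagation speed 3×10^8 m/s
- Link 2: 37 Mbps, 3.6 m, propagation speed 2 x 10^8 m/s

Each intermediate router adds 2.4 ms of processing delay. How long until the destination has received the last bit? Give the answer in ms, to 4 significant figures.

L = 250 × 8 = 2000 bits.
Transmission delay per hop = L/R = 2000/37000000 = 0.0540541 ms; 2 hops → 0.108108 ms.
Propagation delays (d/s per hop): 120, 1.8e-05 ms; sum = 120 ms.
Processing at 1 router(s): 1 × 2.4 ms = 2.4 ms.
End-to-end = 122.5 ms.

122.5 ms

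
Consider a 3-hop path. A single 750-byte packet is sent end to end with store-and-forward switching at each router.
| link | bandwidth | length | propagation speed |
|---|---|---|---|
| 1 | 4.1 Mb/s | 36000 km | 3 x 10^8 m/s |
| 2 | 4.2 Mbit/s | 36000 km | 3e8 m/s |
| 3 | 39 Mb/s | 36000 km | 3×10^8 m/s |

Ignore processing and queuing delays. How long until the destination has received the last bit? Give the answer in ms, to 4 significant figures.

L = 750 × 8 = 6000 bits.
Transmission delays (L/R per hop): 1.46341, 1.42857, 0.153846 ms; sum = 3.04583 ms.
Propagation delays (d/s per hop): 120, 120, 120 ms; sum = 360 ms.
End-to-end = 363.0 ms.

363.0 ms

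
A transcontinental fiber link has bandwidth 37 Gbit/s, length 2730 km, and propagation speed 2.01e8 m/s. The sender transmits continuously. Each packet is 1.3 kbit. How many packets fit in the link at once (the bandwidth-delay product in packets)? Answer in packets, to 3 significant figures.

387000 packets

Propagation delay = 2730000 / 2.01e+08 = 0.0135821 s.
BDP = R × t_prop = 37000000000 × 0.0135821 = 502537000 bits.
In packets of 1300 bits: 387000 packets.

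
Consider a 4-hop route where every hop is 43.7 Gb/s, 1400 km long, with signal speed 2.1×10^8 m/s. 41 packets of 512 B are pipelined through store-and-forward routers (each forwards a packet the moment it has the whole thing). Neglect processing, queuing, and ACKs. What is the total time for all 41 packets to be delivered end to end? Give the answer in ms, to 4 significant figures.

Per-hop transmission t_tx = L/R = 4096/43700000000 = 9.373e-05 ms.
Per-hop propagation t_prop = 1400000/210000000 = 6.66667 ms.
Pipeline fill: first packet needs 4·t_tx to clear all hops; remaining 40 packets each add one t_tx.
Total = (4+41-1)·t_tx + 4·t_prop = 44·9.373e-05 + 4·6.66667 = 26.67 ms.

26.67 ms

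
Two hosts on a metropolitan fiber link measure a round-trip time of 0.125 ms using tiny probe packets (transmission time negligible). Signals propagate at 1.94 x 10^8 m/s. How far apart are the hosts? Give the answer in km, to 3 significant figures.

One-way propagation = RTT/2 = 0.0625 ms.
d = s × t = 194000000 × 6.25e-05 = 12.1 km.

12.1 km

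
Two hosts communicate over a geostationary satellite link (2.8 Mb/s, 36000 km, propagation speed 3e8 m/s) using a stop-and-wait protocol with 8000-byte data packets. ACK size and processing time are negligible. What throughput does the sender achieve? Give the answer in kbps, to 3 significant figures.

t_tx = L/R = 64000/2800000 = 0.0228571 s.
t_prop = 36000000/300000000 = 0.12 s; RTT = 0.24 s.
Cycle = t_tx + RTT = 0.262857 s.
Throughput = L / cycle = 64000 / 0.262857 = 243 kbps.

243 kbps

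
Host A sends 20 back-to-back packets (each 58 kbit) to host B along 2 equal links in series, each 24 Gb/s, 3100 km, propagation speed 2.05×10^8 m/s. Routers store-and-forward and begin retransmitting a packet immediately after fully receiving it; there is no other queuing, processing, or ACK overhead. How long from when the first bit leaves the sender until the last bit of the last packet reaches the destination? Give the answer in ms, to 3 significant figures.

Per-hop transmission t_tx = L/R = 58000/24000000000 = 0.00241667 ms.
Per-hop propagation t_prop = 3100000/2.05e+08 = 15.122 ms.
Pipeline fill: first packet needs 2·t_tx to clear all hops; remaining 19 packets each add one t_tx.
Total = (2+20-1)·t_tx + 2·t_prop = 21·0.00241667 + 2·15.122 = 30.3 ms.

30.3 ms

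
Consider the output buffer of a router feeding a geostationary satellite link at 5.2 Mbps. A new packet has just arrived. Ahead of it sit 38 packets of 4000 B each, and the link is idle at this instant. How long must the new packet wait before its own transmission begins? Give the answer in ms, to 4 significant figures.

Each queued packet: L/R = 32000/5200000 = 6.15385 ms.
38 queued → 233.846 ms.
Queuing delay = 233.8 ms.

233.8 ms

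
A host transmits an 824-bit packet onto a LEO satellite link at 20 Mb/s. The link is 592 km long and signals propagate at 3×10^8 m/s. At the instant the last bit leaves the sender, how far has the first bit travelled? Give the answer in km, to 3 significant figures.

t_tx = L/R = 824/20000000 = 4.12e-05 s.
Distance = s × t_tx = 300000000 × 4.12e-05 = 12.4 km.

12.4 km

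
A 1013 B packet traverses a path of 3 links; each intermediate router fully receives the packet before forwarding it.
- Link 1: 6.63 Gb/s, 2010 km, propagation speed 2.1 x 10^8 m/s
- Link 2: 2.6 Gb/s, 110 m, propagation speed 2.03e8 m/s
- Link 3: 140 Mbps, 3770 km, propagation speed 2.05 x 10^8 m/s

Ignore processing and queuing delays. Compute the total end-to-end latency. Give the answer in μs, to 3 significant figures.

L = 1013 × 8 = 8104 bits.
Transmission delays (L/R per hop): 1.22232, 3.11692, 57.8857 μs; sum = 62.225 μs.
Propagation delays (d/s per hop): 9571.43, 0.541872, 18390.2 μs; sum = 27962.2 μs.
End-to-end = 28000 μs.

28000 μs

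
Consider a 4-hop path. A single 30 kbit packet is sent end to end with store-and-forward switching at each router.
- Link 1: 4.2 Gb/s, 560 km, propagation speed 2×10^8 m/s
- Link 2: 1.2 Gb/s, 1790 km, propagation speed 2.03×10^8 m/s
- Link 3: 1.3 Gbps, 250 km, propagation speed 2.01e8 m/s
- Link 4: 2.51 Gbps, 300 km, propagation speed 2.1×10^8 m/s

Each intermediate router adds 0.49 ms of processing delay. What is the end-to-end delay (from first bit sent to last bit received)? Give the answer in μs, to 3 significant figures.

L = 30000 bits.
Transmission delays (L/R per hop): 7.14286, 25, 23.0769, 11.9522 μs; sum = 67.172 μs.
Propagation delays (d/s per hop): 2800, 8817.73, 1243.78, 1428.57 μs; sum = 14290.1 μs.
Processing at 3 router(s): 3 × 0.49 ms = 1470 μs.
End-to-end = 15800 μs.

15800 μs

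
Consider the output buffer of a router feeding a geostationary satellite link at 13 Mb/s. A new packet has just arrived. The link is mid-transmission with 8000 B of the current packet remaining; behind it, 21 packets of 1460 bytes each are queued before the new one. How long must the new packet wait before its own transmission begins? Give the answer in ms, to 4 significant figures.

Each queued packet: L/R = 11680/13000000 = 0.898462 ms.
21 queued → 18.8677 ms.
Plus remaining 64000 bits of current packet: 4.92308 ms.
Queuing delay = 23.79 ms.

23.79 ms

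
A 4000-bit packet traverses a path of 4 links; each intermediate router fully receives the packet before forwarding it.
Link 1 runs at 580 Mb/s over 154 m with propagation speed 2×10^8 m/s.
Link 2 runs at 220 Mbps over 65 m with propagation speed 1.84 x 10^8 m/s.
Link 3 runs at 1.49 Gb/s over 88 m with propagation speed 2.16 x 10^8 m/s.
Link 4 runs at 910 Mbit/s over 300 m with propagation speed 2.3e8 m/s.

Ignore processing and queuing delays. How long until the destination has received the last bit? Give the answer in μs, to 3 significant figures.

35.0 μs

Transmission delays (L/R per hop): 6.89655, 18.1818, 2.68456, 4.3956 μs; sum = 32.1585 μs.
Propagation delays (d/s per hop): 0.77, 0.353261, 0.407407, 1.30435 μs; sum = 2.83502 μs.
End-to-end = 35.0 μs.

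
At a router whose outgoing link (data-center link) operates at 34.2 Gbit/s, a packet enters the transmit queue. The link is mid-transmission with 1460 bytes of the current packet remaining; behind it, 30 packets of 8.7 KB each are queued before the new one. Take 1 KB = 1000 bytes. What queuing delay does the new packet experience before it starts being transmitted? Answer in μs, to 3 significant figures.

Each queued packet: L/R = 69600/3.42e+10 = 2.03509 μs.
30 queued → 61.0526 μs.
Plus remaining 11680 bits of current packet: 0.34152 μs.
Queuing delay = 61.4 μs.

61.4 μs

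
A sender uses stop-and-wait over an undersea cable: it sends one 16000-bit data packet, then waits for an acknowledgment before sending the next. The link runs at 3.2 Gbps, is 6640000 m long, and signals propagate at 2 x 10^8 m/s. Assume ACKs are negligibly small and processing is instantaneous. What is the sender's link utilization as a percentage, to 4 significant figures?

0.007530 %

t_tx = L/R = 16000/3200000000 = 5e-06 s.
t_prop = 6640000/200000000 = 0.0332 s; RTT = 0.0664 s.
Cycle = t_tx + RTT = 0.066405 s.
Utilization = t_tx / cycle = 5e-06/0.066405 = 0.007530 %.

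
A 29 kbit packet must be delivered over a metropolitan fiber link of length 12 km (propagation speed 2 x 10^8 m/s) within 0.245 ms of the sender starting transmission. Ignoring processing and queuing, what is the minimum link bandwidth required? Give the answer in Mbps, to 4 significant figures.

156.8 Mbps

Propagation delay = 12000 / 200000000 = 0.06 ms.
Transmission budget = 0.245 − 0.06 = 0.185 ms.
R ≥ L / t_tx = 29000 bits / 0.000185 s = 156.8 Mbps.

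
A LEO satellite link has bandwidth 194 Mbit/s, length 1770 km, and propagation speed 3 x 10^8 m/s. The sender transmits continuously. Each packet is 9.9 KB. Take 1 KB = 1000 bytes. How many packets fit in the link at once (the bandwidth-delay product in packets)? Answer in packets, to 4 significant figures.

14.45 packets

Propagation delay = 1770000 / 300000000 = 0.0059 s.
BDP = R × t_prop = 194000000 × 0.0059 = 1144600 bits.
In packets of 79200 bits: 14.45 packets.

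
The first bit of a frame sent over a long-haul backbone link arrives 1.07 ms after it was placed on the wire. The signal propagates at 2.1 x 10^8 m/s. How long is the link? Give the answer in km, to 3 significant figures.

225 km

d = s × t_prop = 210000000 × 0.00107 = 225 km.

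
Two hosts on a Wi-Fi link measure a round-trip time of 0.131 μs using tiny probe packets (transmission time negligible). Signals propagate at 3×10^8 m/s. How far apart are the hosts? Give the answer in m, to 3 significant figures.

One-way propagation = RTT/2 = 0.0655 μs.
d = s × t = 300000000 × 6.55e-08 = 19.7 m.

19.7 m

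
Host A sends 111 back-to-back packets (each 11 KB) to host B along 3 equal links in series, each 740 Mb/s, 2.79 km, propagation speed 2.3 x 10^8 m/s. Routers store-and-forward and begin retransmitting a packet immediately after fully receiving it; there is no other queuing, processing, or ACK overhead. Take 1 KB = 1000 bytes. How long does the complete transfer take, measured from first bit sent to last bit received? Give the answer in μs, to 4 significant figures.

Per-hop transmission t_tx = L/R = 88000/740000000 = 118.919 μs.
Per-hop propagation t_prop = 2790/2.3e+08 = 12.1304 μs.
Pipeline fill: first packet needs 3·t_tx to clear all hops; remaining 110 packets each add one t_tx.
Total = (3+111-1)·t_tx + 3·t_prop = 113·118.919 + 3·12.1304 = 13470 μs.

13470 μs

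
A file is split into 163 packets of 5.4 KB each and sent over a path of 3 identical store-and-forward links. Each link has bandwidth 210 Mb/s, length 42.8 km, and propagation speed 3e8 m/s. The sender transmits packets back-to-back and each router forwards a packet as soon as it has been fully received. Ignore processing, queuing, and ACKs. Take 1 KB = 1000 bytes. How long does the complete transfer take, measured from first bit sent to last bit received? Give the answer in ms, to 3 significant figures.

34.4 ms

Per-hop transmission t_tx = L/R = 43200/210000000 = 0.205714 ms.
Per-hop propagation t_prop = 42800/300000000 = 0.142667 ms.
Pipeline fill: first packet needs 3·t_tx to clear all hops; remaining 162 packets each add one t_tx.
Total = (3+163-1)·t_tx + 3·t_prop = 165·0.205714 + 3·0.142667 = 34.4 ms.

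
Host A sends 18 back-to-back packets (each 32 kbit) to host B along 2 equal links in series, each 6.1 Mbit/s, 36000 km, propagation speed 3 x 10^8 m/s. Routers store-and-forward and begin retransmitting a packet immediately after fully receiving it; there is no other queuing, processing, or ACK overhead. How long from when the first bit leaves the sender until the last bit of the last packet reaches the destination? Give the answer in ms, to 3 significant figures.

340 ms

Per-hop transmission t_tx = L/R = 32000/6100000 = 5.2459 ms.
Per-hop propagation t_prop = 36000000/300000000 = 120 ms.
Pipeline fill: first packet needs 2·t_tx to clear all hops; remaining 17 packets each add one t_tx.
Total = (2+18-1)·t_tx + 2·t_prop = 19·5.2459 + 2·120 = 340 ms.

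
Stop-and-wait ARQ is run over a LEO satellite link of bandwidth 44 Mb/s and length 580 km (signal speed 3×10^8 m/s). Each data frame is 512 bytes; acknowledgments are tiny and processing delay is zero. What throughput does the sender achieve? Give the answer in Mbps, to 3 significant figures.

t_tx = L/R = 4096/44000000 = 9.30909e-05 s.
t_prop = 580000/300000000 = 0.00193333 s; RTT = 0.00386667 s.
Cycle = t_tx + RTT = 0.00395976 s.
Throughput = L / cycle = 4096 / 0.00395976 = 1.03 Mbps.

1.03 Mbps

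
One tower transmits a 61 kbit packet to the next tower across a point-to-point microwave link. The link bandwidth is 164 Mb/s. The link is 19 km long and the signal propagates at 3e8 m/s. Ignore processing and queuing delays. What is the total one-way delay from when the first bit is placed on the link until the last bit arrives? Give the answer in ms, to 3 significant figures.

0.435 ms

L = 61000 bits.
Transmission delay = L/R = 61000 / 164000000 = 0.371951 ms.
Propagation delay = d/s = 19000 m / 300000000 m/s = 0.0633333 ms.
Total = 0.435 ms.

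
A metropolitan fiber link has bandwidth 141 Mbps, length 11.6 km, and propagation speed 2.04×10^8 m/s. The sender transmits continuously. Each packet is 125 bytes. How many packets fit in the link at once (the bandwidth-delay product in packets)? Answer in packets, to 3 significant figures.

Propagation delay = 11600 / 204000000 = 5.68627e-05 s.
BDP = R × t_prop = 141000000 × 5.68627e-05 = 8017.65 bits.
In packets of 1000 bits: 8.02 packets.

8.02 packets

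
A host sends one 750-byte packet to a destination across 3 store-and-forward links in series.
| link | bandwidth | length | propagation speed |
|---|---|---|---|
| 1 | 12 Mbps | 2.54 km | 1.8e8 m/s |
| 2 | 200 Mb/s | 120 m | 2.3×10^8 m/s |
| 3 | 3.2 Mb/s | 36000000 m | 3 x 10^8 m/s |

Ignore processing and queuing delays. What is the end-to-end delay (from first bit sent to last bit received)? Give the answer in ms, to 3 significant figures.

122 ms

L = 750 × 8 = 6000 bits.
Transmission delays (L/R per hop): 0.5, 0.03, 1.875 ms; sum = 2.405 ms.
Propagation delays (d/s per hop): 0.0141111, 0.000521739, 120 ms; sum = 120.015 ms.
End-to-end = 122 ms.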